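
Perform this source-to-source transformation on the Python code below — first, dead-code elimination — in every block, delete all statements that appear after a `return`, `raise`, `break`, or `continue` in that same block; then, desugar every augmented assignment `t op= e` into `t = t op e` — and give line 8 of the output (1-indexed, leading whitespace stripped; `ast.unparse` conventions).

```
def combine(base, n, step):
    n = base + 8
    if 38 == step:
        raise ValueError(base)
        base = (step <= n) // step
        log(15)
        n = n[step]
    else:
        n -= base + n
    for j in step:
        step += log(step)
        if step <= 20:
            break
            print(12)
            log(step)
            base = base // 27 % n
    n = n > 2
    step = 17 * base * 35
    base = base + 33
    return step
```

step = step + log(step)

Transformed code:
def combine(base, n, step):
    n = base + 8
    if 38 == step:
        raise ValueError(base)
    else:
        n = n - (base + n)
    for j in step:
        step = step + log(step)
        if step <= 20:
            break
    n = n > 2
    step = 17 * base * 35
    base = base + 33
    return step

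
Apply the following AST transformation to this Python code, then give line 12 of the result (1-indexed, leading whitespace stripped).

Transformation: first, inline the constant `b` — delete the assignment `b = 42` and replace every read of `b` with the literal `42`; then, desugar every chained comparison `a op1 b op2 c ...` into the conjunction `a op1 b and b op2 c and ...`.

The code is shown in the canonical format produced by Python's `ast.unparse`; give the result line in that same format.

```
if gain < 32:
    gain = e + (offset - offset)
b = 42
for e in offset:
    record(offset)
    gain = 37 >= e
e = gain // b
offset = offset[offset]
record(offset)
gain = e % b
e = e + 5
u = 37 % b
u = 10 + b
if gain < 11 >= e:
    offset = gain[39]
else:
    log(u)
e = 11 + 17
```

u = 10 + 42

Transformed code:
if gain < 32:
    gain = e + (offset - offset)
for e in offset:
    record(offset)
    gain = 37 >= e
e = gain // 42
offset = offset[offset]
record(offset)
gain = e % 42
e = e + 5
u = 37 % 42
u = 10 + 42
if gain < 11 and 11 >= e:
    offset = gain[39]
else:
    log(u)
e = 11 + 17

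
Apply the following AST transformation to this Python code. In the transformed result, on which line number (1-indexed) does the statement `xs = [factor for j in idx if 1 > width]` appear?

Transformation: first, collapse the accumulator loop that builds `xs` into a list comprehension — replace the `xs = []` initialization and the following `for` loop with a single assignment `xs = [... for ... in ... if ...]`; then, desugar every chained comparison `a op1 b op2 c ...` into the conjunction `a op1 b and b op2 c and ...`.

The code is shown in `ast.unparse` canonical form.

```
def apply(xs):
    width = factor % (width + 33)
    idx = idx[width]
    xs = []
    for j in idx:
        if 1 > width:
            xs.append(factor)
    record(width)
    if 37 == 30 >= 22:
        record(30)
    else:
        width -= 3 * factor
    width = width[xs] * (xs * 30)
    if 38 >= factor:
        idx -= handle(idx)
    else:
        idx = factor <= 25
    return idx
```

Transformed code:
def apply(xs):
    width = factor % (width + 33)
    idx = idx[width]
    xs = [factor for j in idx if 1 > width]
    record(width)
    if 37 == 30 and 30 >= 22:
        record(30)
    else:
        width -= 3 * factor
    width = width[xs] * (xs * 30)
    if 38 >= factor:
        idx -= handle(idx)
    else:
        idx = factor <= 25
    return idx

4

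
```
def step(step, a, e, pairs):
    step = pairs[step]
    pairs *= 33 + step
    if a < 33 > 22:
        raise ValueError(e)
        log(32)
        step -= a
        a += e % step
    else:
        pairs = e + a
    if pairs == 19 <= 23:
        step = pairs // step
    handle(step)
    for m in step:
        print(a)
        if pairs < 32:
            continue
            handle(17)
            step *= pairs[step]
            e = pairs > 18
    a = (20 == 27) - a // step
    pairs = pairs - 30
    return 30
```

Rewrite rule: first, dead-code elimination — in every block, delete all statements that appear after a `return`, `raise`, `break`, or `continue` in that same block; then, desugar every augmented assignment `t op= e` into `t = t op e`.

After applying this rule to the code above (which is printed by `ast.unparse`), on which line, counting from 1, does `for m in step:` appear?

11

Transformed code:
def step(step, a, e, pairs):
    step = pairs[step]
    pairs = pairs * (33 + step)
    if a < 33 > 22:
        raise ValueError(e)
    else:
        pairs = e + a
    if pairs == 19 <= 23:
        step = pairs // step
    handle(step)
    for m in step:
        print(a)
        if pairs < 32:
            continue
    a = (20 == 27) - a // step
    pairs = pairs - 30
    return 30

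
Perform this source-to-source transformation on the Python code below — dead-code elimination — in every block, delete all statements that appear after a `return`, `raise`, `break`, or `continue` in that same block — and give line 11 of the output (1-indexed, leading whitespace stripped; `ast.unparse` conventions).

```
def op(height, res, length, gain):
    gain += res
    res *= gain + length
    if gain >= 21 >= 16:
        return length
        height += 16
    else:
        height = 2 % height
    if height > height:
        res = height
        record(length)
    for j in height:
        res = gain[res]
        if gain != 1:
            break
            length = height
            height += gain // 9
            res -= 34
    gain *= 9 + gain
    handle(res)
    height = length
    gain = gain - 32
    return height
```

for j in height:

Transformed code:
def op(height, res, length, gain):
    gain += res
    res *= gain + length
    if gain >= 21 >= 16:
        return length
    else:
        height = 2 % height
    if height > height:
        res = height
        record(length)
    for j in height:
        res = gain[res]
        if gain != 1:
            break
    gain *= 9 + gain
    handle(res)
    height = length
    gain = gain - 32
    return height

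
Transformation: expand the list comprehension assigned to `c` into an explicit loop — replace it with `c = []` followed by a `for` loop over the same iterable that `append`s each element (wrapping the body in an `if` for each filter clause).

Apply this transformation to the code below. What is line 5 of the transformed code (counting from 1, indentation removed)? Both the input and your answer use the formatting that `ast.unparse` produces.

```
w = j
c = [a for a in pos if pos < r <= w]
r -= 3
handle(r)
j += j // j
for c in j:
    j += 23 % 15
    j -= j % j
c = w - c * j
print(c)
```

Transformed code:
w = j
c = []
for a in pos:
    if pos < r <= w:
        c.append(a)
r -= 3
handle(r)
j += j // j
for c in j:
    j += 23 % 15
    j -= j % j
c = w - c * j
print(c)

c.append(a)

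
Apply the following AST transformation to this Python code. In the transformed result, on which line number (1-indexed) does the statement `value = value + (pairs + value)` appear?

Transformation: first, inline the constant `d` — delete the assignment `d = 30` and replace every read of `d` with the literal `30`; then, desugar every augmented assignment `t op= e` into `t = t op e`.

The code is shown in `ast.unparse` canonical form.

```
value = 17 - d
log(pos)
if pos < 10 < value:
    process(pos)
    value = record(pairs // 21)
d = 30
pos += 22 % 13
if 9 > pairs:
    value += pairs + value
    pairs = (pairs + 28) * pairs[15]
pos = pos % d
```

Transformed code:
value = 17 - 30
log(pos)
if pos < 10 < value:
    process(pos)
    value = record(pairs // 21)
pos = pos + 22 % 13
if 9 > pairs:
    value = value + (pairs + value)
    pairs = (pairs + 28) * pairs[15]
pos = pos % 30

8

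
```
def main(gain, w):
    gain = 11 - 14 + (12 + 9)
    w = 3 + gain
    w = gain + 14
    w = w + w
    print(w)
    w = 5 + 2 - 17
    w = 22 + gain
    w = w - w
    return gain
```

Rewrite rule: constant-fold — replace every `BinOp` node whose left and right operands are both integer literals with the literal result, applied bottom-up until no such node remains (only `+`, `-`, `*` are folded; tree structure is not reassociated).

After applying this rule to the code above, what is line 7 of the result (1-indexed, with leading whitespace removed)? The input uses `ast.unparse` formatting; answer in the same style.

Transformed code:
def main(gain, w):
    gain = 18
    w = 3 + gain
    w = gain + 14
    w = w + w
    print(w)
    w = -10
    w = 22 + gain
    w = w - w
    return gain

w = -10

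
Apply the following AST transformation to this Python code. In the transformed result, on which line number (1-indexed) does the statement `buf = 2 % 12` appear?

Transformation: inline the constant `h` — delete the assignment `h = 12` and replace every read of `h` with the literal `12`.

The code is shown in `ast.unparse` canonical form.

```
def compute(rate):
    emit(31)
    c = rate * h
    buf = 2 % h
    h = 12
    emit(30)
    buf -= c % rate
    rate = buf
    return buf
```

Transformed code:
def compute(rate):
    emit(31)
    c = rate * 12
    buf = 2 % 12
    emit(30)
    buf -= c % rate
    rate = buf
    return buf

4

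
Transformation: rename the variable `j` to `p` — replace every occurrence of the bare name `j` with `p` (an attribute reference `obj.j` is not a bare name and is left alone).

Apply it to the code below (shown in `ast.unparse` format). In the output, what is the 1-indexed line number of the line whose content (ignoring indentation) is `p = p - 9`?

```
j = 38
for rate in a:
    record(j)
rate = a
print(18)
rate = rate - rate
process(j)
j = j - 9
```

Transformed code:
p = 38
for rate in a:
    record(p)
rate = a
print(18)
rate = rate - rate
process(p)
p = p - 9

8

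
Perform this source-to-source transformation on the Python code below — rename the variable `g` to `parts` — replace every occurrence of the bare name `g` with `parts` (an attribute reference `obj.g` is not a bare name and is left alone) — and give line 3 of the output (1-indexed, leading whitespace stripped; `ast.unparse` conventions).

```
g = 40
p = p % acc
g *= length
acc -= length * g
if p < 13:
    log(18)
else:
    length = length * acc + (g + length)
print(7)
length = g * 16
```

parts *= length

Transformed code:
parts = 40
p = p % acc
parts *= length
acc -= length * parts
if p < 13:
    log(18)
else:
    length = length * acc + (parts + length)
print(7)
length = parts * 16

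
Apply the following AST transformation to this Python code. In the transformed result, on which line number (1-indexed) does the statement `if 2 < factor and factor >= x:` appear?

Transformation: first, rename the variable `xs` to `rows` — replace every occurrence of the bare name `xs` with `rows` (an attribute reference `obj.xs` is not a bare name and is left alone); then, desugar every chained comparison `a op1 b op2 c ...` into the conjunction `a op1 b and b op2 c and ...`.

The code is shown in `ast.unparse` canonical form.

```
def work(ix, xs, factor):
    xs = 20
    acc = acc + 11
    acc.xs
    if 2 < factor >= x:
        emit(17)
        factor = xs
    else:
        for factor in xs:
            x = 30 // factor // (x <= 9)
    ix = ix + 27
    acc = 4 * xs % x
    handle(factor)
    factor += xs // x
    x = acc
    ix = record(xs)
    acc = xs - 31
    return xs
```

Transformed code:
def work(ix, rows, factor):
    rows = 20
    acc = acc + 11
    acc.xs
    if 2 < factor and factor >= x:
        emit(17)
        factor = rows
    else:
        for factor in rows:
            x = 30 // factor // (x <= 9)
    ix = ix + 27
    acc = 4 * rows % x
    handle(factor)
    factor += rows // x
    x = acc
    ix = record(rows)
    acc = rows - 31
    return rows

5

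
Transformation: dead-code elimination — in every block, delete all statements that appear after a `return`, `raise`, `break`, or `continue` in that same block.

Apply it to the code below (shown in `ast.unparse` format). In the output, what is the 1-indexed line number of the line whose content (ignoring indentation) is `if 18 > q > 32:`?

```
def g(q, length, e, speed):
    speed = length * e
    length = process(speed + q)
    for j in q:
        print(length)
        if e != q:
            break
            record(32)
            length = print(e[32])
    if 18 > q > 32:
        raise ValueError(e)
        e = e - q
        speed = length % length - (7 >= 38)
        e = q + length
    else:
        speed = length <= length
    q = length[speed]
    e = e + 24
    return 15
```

8

Transformed code:
def g(q, length, e, speed):
    speed = length * e
    length = process(speed + q)
    for j in q:
        print(length)
        if e != q:
            break
    if 18 > q > 32:
        raise ValueError(e)
    else:
        speed = length <= length
    q = length[speed]
    e = e + 24
    return 15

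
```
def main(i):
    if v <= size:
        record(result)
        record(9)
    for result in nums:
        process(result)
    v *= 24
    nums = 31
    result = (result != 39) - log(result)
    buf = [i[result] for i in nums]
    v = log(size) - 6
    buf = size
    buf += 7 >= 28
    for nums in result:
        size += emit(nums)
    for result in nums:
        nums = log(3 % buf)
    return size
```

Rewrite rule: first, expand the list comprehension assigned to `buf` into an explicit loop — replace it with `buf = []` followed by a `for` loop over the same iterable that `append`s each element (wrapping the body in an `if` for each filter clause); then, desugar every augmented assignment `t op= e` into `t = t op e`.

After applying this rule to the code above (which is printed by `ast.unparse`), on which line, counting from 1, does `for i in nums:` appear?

11

Transformed code:
def main(i):
    if v <= size:
        record(result)
        record(9)
    for result in nums:
        process(result)
    v = v * 24
    nums = 31
    result = (result != 39) - log(result)
    buf = []
    for i in nums:
        buf.append(i[result])
    v = log(size) - 6
    buf = size
    buf = buf + (7 >= 28)
    for nums in result:
        size = size + emit(nums)
    for result in nums:
        nums = log(3 % buf)
    return size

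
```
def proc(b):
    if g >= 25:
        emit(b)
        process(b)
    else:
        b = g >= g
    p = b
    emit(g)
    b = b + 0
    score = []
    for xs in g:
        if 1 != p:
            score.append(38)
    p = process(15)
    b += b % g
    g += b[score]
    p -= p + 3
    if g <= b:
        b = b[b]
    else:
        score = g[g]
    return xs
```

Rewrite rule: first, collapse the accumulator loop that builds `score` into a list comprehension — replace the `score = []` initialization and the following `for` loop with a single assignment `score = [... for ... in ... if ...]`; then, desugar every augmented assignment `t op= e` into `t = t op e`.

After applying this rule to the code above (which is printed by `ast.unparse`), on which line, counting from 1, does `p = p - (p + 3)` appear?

Transformed code:
def proc(b):
    if g >= 25:
        emit(b)
        process(b)
    else:
        b = g >= g
    p = b
    emit(g)
    b = b + 0
    score = [38 for xs in g if 1 != p]
    p = process(15)
    b = b + b % g
    g = g + b[score]
    p = p - (p + 3)
    if g <= b:
        b = b[b]
    else:
        score = g[g]
    return xs

14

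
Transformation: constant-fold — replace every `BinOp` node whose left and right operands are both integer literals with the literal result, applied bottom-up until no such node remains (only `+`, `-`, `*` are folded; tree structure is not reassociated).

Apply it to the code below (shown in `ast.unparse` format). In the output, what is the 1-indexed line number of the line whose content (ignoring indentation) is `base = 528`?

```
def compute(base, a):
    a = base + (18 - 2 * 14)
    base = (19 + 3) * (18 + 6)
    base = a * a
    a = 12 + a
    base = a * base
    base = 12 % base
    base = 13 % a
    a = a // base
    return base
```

3

Transformed code:
def compute(base, a):
    a = base + -10
    base = 528
    base = a * a
    a = 12 + a
    base = a * base
    base = 12 % base
    base = 13 % a
    a = a // base
    return base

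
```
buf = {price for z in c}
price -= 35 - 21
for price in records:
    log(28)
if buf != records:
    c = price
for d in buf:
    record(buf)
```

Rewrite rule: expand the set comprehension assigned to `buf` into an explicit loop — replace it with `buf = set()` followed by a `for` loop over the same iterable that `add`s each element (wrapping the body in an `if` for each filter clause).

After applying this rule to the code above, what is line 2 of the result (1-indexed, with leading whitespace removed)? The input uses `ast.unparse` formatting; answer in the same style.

Transformed code:
buf = set()
for z in c:
    buf.add(price)
price -= 35 - 21
for price in records:
    log(28)
if buf != records:
    c = price
for d in buf:
    record(buf)

for z in c:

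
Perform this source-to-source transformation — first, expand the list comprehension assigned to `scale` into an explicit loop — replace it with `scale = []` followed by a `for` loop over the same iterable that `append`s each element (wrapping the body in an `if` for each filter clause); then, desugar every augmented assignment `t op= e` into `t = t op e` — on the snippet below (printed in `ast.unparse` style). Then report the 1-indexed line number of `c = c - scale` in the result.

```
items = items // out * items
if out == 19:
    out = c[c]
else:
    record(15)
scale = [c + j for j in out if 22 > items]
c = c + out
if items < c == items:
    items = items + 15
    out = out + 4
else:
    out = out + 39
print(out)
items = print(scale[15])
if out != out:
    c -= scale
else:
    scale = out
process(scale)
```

Transformed code:
items = items // out * items
if out == 19:
    out = c[c]
else:
    record(15)
scale = []
for j in out:
    if 22 > items:
        scale.append(c + j)
c = c + out
if items < c == items:
    items = items + 15
    out = out + 4
else:
    out = out + 39
print(out)
items = print(scale[15])
if out != out:
    c = c - scale
else:
    scale = out
process(scale)

19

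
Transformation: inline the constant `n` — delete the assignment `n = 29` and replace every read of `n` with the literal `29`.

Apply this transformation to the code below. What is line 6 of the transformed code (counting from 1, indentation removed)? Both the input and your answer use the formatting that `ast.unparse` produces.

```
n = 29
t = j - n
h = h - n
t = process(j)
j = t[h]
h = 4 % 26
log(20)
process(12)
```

Transformed code:
t = j - 29
h = h - 29
t = process(j)
j = t[h]
h = 4 % 26
log(20)
process(12)

log(20)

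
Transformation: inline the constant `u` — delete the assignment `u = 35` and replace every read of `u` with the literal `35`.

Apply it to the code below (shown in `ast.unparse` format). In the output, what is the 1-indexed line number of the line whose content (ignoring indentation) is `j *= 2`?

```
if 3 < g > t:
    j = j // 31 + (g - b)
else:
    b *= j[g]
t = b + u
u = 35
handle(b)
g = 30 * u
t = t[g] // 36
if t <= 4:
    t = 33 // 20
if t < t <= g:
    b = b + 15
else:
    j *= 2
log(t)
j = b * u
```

Transformed code:
if 3 < g > t:
    j = j // 31 + (g - b)
else:
    b *= j[g]
t = b + 35
handle(b)
g = 30 * 35
t = t[g] // 36
if t <= 4:
    t = 33 // 20
if t < t <= g:
    b = b + 15
else:
    j *= 2
log(t)
j = b * 35

14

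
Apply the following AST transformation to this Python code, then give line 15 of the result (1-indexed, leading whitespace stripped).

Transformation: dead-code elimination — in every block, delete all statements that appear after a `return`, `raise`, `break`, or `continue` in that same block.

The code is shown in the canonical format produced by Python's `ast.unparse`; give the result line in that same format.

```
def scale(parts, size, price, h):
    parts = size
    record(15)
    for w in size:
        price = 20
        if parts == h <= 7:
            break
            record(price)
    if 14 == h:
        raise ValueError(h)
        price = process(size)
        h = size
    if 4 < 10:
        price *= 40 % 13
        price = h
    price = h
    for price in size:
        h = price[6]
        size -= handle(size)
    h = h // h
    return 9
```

h = price[6]

Transformed code:
def scale(parts, size, price, h):
    parts = size
    record(15)
    for w in size:
        price = 20
        if parts == h <= 7:
            break
    if 14 == h:
        raise ValueError(h)
    if 4 < 10:
        price *= 40 % 13
        price = h
    price = h
    for price in size:
        h = price[6]
        size -= handle(size)
    h = h // h
    return 9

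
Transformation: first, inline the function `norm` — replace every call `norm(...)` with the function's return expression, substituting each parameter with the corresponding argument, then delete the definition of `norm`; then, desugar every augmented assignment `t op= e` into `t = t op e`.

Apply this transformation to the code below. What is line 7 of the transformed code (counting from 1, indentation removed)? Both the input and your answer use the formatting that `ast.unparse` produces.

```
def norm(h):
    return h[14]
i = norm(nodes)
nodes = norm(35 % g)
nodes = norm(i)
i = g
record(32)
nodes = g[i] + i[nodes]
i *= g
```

i = i * g

Transformed code:
i = nodes[14]
nodes = (35 % g)[14]
nodes = i[14]
i = g
record(32)
nodes = g[i] + i[nodes]
i = i * g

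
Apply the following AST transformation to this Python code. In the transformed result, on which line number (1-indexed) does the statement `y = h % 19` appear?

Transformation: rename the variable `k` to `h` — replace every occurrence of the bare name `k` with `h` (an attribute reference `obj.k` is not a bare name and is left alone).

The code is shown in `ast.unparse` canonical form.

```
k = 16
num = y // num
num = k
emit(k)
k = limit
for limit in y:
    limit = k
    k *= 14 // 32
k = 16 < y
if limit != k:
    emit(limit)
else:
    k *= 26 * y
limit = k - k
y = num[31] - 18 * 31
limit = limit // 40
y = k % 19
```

17

Transformed code:
h = 16
num = y // num
num = h
emit(h)
h = limit
for limit in y:
    limit = h
    h *= 14 // 32
h = 16 < y
if limit != h:
    emit(limit)
else:
    h *= 26 * y
limit = h - h
y = num[31] - 18 * 31
limit = limit // 40
y = h % 19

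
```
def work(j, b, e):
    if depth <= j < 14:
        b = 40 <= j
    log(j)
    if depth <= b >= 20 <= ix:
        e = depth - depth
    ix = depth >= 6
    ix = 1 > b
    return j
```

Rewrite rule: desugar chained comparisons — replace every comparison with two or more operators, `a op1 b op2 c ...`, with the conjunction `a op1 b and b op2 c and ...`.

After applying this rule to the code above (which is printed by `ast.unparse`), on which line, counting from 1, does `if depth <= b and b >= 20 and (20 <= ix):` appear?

5

Transformed code:
def work(j, b, e):
    if depth <= j and j < 14:
        b = 40 <= j
    log(j)
    if depth <= b and b >= 20 and (20 <= ix):
        e = depth - depth
    ix = depth >= 6
    ix = 1 > b
    return j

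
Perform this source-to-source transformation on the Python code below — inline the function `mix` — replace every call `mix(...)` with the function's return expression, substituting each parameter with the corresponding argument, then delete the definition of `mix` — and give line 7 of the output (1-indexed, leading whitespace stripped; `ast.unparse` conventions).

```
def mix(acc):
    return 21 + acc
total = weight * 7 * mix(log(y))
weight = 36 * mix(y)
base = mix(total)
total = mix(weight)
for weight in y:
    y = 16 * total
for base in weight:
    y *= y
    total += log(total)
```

for base in weight:

Transformed code:
total = weight * 7 * (21 + log(y))
weight = 36 * (21 + y)
base = 21 + total
total = 21 + weight
for weight in y:
    y = 16 * total
for base in weight:
    y *= y
    total += log(total)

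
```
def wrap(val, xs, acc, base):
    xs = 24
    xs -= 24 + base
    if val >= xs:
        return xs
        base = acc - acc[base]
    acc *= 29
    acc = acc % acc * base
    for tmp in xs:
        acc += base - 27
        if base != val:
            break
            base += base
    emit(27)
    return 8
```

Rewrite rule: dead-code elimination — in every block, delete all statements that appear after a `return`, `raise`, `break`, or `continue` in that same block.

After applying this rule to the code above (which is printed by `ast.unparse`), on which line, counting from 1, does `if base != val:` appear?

Transformed code:
def wrap(val, xs, acc, base):
    xs = 24
    xs -= 24 + base
    if val >= xs:
        return xs
    acc *= 29
    acc = acc % acc * base
    for tmp in xs:
        acc += base - 27
        if base != val:
            break
    emit(27)
    return 8

10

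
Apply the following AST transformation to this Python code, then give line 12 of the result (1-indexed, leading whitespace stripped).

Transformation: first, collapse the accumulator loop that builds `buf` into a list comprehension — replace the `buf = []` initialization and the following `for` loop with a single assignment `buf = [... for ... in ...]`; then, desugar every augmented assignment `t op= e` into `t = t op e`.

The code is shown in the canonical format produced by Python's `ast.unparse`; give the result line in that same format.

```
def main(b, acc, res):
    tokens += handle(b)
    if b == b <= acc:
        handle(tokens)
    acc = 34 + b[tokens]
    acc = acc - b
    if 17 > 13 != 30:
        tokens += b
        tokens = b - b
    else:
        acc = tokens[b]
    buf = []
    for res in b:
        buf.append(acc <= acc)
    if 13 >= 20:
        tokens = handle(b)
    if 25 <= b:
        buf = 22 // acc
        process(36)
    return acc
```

buf = [acc <= acc for res in b]

Transformed code:
def main(b, acc, res):
    tokens = tokens + handle(b)
    if b == b <= acc:
        handle(tokens)
    acc = 34 + b[tokens]
    acc = acc - b
    if 17 > 13 != 30:
        tokens = tokens + b
        tokens = b - b
    else:
        acc = tokens[b]
    buf = [acc <= acc for res in b]
    if 13 >= 20:
        tokens = handle(b)
    if 25 <= b:
        buf = 22 // acc
        process(36)
    return acc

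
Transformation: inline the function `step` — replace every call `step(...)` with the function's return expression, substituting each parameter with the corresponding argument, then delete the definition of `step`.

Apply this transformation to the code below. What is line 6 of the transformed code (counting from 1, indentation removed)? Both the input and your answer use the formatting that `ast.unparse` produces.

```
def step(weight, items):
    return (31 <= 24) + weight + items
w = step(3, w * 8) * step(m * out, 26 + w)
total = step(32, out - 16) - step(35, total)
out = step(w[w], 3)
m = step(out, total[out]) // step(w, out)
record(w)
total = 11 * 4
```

Transformed code:
w = ((31 <= 24) + 3 + w * 8) * ((31 <= 24) + m * out + (26 + w))
total = (31 <= 24) + 32 + (out - 16) - ((31 <= 24) + 35 + total)
out = (31 <= 24) + w[w] + 3
m = ((31 <= 24) + out + total[out]) // ((31 <= 24) + w + out)
record(w)
total = 11 * 4

total = 11 * 4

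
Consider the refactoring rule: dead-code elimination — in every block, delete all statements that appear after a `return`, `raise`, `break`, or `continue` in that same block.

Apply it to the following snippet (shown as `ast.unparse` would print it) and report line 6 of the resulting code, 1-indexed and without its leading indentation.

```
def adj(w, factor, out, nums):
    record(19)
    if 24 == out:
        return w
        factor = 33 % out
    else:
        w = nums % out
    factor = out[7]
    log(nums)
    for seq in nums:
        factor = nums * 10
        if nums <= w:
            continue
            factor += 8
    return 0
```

w = nums % out

Transformed code:
def adj(w, factor, out, nums):
    record(19)
    if 24 == out:
        return w
    else:
        w = nums % out
    factor = out[7]
    log(nums)
    for seq in nums:
        factor = nums * 10
        if nums <= w:
            continue
    return 0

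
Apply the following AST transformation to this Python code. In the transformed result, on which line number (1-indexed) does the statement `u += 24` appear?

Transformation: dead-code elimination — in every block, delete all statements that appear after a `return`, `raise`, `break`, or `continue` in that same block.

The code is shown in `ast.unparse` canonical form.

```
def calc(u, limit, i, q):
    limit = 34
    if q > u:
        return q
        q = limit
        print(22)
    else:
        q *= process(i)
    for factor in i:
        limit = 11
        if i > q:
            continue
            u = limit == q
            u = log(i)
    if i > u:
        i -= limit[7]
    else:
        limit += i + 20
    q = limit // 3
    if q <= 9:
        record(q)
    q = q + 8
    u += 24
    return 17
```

Transformed code:
def calc(u, limit, i, q):
    limit = 34
    if q > u:
        return q
    else:
        q *= process(i)
    for factor in i:
        limit = 11
        if i > q:
            continue
    if i > u:
        i -= limit[7]
    else:
        limit += i + 20
    q = limit // 3
    if q <= 9:
        record(q)
    q = q + 8
    u += 24
    return 17

19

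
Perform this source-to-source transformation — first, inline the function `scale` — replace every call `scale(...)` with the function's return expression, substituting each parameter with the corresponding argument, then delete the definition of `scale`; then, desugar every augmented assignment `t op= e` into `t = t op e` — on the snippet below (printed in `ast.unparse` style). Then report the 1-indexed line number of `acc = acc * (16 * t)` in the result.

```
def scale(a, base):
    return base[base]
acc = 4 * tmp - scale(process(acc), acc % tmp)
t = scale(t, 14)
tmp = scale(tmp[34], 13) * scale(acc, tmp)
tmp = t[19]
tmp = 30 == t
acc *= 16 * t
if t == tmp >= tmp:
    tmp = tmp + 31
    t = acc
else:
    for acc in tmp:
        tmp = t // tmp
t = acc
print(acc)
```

Transformed code:
acc = 4 * tmp - (acc % tmp)[acc % tmp]
t = 14[14]
tmp = 13[13] * tmp[tmp]
tmp = t[19]
tmp = 30 == t
acc = acc * (16 * t)
if t == tmp >= tmp:
    tmp = tmp + 31
    t = acc
else:
    for acc in tmp:
        tmp = t // tmp
t = acc
print(acc)

6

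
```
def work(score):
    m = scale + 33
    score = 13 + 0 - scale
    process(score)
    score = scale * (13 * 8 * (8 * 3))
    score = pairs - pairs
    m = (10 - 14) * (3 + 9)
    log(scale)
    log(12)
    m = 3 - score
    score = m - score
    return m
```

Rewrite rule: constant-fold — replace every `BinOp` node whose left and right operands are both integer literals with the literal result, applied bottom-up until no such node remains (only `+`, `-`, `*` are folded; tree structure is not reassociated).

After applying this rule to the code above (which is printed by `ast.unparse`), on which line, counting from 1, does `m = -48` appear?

Transformed code:
def work(score):
    m = scale + 33
    score = 13 - scale
    process(score)
    score = scale * 2496
    score = pairs - pairs
    m = -48
    log(scale)
    log(12)
    m = 3 - score
    score = m - score
    return m

7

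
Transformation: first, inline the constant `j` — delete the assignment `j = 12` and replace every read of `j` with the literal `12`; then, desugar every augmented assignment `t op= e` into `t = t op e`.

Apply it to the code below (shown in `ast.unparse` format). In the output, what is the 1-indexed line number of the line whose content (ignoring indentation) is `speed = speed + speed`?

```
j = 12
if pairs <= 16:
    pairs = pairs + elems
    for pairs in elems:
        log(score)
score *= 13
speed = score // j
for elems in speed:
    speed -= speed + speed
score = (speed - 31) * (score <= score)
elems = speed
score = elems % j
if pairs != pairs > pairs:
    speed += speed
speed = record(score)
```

Transformed code:
if pairs <= 16:
    pairs = pairs + elems
    for pairs in elems:
        log(score)
score = score * 13
speed = score // 12
for elems in speed:
    speed = speed - (speed + speed)
score = (speed - 31) * (score <= score)
elems = speed
score = elems % 12
if pairs != pairs > pairs:
    speed = speed + speed
speed = record(score)

13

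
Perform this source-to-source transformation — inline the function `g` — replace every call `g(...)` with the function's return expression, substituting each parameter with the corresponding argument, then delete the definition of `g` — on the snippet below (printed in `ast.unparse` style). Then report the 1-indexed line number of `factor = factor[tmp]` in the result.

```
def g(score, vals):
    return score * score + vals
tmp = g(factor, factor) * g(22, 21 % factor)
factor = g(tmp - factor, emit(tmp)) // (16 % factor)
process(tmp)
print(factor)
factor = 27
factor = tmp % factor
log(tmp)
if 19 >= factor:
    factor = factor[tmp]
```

Transformed code:
tmp = (factor * factor + factor) * (22 * 22 + 21 % factor)
factor = ((tmp - factor) * (tmp - factor) + emit(tmp)) // (16 % factor)
process(tmp)
print(factor)
factor = 27
factor = tmp % factor
log(tmp)
if 19 >= factor:
    factor = factor[tmp]

9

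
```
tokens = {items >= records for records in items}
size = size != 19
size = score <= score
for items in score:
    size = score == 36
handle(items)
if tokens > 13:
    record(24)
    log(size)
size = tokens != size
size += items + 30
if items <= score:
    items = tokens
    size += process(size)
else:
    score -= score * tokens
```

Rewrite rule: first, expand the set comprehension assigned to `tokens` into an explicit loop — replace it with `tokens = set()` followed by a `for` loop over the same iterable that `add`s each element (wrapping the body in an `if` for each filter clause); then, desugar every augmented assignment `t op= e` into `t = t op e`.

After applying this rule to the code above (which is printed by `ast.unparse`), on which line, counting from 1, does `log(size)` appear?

11

Transformed code:
tokens = set()
for records in items:
    tokens.add(items >= records)
size = size != 19
size = score <= score
for items in score:
    size = score == 36
handle(items)
if tokens > 13:
    record(24)
    log(size)
size = tokens != size
size = size + (items + 30)
if items <= score:
    items = tokens
    size = size + process(size)
else:
    score = score - score * tokens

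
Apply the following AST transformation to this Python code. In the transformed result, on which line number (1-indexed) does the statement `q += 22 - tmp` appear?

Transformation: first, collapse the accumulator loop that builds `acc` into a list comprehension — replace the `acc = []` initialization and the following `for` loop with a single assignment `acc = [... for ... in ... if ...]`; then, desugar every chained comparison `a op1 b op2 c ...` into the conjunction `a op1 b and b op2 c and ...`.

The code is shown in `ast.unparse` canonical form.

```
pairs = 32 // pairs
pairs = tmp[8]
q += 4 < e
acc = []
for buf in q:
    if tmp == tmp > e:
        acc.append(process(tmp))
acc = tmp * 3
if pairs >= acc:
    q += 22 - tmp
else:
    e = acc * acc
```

7

Transformed code:
pairs = 32 // pairs
pairs = tmp[8]
q += 4 < e
acc = [process(tmp) for buf in q if tmp == tmp and tmp > e]
acc = tmp * 3
if pairs >= acc:
    q += 22 - tmp
else:
    e = acc * acc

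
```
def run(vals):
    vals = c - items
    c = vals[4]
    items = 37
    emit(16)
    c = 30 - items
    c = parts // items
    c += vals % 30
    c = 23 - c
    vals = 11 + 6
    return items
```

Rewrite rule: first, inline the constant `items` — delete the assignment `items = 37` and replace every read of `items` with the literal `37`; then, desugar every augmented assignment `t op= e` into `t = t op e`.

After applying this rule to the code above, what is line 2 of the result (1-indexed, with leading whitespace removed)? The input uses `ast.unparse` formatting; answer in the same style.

Transformed code:
def run(vals):
    vals = c - 37
    c = vals[4]
    emit(16)
    c = 30 - 37
    c = parts // 37
    c = c + vals % 30
    c = 23 - c
    vals = 11 + 6
    return 37

vals = c - 37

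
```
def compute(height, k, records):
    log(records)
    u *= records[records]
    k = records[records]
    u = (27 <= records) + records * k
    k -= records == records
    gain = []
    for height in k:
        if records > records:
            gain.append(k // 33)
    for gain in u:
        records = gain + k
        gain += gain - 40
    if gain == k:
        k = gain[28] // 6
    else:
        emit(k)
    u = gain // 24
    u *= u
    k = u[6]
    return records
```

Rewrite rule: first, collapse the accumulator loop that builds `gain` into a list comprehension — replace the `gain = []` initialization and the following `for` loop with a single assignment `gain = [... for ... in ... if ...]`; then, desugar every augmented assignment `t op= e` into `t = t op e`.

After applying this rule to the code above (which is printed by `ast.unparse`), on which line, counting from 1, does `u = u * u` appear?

16

Transformed code:
def compute(height, k, records):
    log(records)
    u = u * records[records]
    k = records[records]
    u = (27 <= records) + records * k
    k = k - (records == records)
    gain = [k // 33 for height in k if records > records]
    for gain in u:
        records = gain + k
        gain = gain + (gain - 40)
    if gain == k:
        k = gain[28] // 6
    else:
        emit(k)
    u = gain // 24
    u = u * u
    k = u[6]
    return records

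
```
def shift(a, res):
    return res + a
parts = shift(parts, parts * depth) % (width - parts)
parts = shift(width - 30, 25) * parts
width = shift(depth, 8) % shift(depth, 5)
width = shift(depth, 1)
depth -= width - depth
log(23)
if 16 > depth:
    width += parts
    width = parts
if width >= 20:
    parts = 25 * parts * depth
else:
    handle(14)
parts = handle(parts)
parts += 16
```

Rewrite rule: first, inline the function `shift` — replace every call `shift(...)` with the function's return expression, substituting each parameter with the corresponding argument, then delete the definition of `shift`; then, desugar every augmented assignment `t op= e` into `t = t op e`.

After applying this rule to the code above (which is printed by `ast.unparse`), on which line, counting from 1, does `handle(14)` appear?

13

Transformed code:
parts = (parts * depth + parts) % (width - parts)
parts = (25 + (width - 30)) * parts
width = (8 + depth) % (5 + depth)
width = 1 + depth
depth = depth - (width - depth)
log(23)
if 16 > depth:
    width = width + parts
    width = parts
if width >= 20:
    parts = 25 * parts * depth
else:
    handle(14)
parts = handle(parts)
parts = parts + 16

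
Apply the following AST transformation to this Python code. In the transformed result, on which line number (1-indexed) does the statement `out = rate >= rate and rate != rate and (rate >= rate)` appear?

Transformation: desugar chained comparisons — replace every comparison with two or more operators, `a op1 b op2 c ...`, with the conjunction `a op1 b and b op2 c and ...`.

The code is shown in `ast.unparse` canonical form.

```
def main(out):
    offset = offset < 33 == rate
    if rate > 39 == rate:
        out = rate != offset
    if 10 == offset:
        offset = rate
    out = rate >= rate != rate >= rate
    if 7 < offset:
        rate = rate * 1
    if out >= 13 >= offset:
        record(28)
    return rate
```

Transformed code:
def main(out):
    offset = offset < 33 and 33 == rate
    if rate > 39 and 39 == rate:
        out = rate != offset
    if 10 == offset:
        offset = rate
    out = rate >= rate and rate != rate and (rate >= rate)
    if 7 < offset:
        rate = rate * 1
    if out >= 13 and 13 >= offset:
        record(28)
    return rate

7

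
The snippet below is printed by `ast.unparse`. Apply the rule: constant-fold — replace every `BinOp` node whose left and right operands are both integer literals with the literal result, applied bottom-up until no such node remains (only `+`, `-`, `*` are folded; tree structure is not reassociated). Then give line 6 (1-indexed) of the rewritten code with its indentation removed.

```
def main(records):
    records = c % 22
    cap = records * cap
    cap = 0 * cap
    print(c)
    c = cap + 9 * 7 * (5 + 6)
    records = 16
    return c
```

Transformed code:
def main(records):
    records = c % 22
    cap = records * cap
    cap = 0 * cap
    print(c)
    c = cap + 693
    records = 16
    return c

c = cap + 693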